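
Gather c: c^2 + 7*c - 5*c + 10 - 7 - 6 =c^2 + 2*c - 3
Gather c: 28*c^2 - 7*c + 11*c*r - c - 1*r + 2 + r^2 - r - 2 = 28*c^2 + c*(11*r - 8) + r^2 - 2*r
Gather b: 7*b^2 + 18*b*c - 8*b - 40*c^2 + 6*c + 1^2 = 7*b^2 + b*(18*c - 8) - 40*c^2 + 6*c + 1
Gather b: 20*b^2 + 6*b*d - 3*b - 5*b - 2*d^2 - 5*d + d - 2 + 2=20*b^2 + b*(6*d - 8) - 2*d^2 - 4*d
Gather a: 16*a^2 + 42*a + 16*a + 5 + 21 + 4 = 16*a^2 + 58*a + 30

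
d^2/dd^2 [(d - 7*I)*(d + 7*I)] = 2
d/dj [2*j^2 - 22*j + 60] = 4*j - 22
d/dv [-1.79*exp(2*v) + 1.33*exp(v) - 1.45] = (1.33 - 3.58*exp(v))*exp(v)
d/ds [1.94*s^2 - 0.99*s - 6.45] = 3.88*s - 0.99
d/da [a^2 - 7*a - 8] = 2*a - 7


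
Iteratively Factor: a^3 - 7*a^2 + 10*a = (a - 5)*(a^2 - 2*a) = a*(a - 5)*(a - 2)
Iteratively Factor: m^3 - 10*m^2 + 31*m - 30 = (m - 3)*(m^2 - 7*m + 10) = (m - 3)*(m - 2)*(m - 5)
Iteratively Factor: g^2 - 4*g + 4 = (g - 2)*(g - 2)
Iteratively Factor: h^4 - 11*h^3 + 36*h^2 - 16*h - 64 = (h - 4)*(h^3 - 7*h^2 + 8*h + 16) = (h - 4)^2*(h^2 - 3*h - 4) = (h - 4)^2*(h + 1)*(h - 4)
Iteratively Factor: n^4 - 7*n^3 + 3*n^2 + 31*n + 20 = (n + 1)*(n^3 - 8*n^2 + 11*n + 20) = (n + 1)^2*(n^2 - 9*n + 20) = (n - 4)*(n + 1)^2*(n - 5)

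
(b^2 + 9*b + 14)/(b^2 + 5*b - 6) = (b^2 + 9*b + 14)/(b^2 + 5*b - 6)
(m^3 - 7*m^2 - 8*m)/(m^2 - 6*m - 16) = m*(m + 1)/(m + 2)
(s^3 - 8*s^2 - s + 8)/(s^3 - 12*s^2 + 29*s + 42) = (s^2 - 9*s + 8)/(s^2 - 13*s + 42)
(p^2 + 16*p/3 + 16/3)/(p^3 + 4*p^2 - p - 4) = (p + 4/3)/(p^2 - 1)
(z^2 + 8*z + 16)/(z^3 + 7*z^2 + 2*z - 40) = (z + 4)/(z^2 + 3*z - 10)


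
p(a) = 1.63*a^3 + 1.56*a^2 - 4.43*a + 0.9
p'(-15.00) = 1049.02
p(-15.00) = -5082.90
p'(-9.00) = 363.58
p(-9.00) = -1021.14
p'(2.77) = 41.73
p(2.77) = 35.24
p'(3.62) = 70.94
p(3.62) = 82.63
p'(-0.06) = -4.60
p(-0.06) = 1.17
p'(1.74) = 15.80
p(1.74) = 6.50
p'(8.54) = 378.85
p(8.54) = 1092.06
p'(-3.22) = 36.23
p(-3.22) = -23.08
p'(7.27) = 276.70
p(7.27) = 677.46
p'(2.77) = 41.73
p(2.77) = 35.24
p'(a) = 4.89*a^2 + 3.12*a - 4.43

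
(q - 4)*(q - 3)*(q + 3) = q^3 - 4*q^2 - 9*q + 36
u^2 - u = u*(u - 1)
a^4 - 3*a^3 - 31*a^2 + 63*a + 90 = (a - 6)*(a - 3)*(a + 1)*(a + 5)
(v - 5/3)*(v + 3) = v^2 + 4*v/3 - 5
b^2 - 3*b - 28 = (b - 7)*(b + 4)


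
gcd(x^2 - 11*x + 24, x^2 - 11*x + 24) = x^2 - 11*x + 24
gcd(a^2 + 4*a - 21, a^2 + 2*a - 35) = a + 7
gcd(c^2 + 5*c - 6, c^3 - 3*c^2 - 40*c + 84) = c + 6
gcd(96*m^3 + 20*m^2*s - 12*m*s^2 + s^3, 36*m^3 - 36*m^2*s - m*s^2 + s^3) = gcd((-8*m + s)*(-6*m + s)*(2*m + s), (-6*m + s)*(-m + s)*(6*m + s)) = -6*m + s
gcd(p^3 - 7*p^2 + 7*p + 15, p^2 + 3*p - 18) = p - 3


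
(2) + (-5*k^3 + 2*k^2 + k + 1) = -5*k^3 + 2*k^2 + k + 3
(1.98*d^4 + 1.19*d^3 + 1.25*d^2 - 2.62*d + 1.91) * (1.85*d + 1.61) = 3.663*d^5 + 5.3893*d^4 + 4.2284*d^3 - 2.8345*d^2 - 0.6847*d + 3.0751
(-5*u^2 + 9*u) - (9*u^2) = -14*u^2 + 9*u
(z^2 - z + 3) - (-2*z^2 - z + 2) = 3*z^2 + 1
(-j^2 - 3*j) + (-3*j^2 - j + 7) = -4*j^2 - 4*j + 7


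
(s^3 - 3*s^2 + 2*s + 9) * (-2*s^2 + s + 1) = -2*s^5 + 7*s^4 - 6*s^3 - 19*s^2 + 11*s + 9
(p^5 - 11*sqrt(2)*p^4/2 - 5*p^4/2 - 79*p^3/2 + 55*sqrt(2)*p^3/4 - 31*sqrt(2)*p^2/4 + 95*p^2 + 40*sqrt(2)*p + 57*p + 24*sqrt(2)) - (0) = p^5 - 11*sqrt(2)*p^4/2 - 5*p^4/2 - 79*p^3/2 + 55*sqrt(2)*p^3/4 - 31*sqrt(2)*p^2/4 + 95*p^2 + 40*sqrt(2)*p + 57*p + 24*sqrt(2)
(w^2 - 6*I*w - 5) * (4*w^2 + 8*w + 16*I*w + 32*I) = 4*w^4 + 8*w^3 - 8*I*w^3 + 76*w^2 - 16*I*w^2 + 152*w - 80*I*w - 160*I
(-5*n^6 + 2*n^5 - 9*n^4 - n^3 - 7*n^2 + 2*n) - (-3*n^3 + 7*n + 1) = -5*n^6 + 2*n^5 - 9*n^4 + 2*n^3 - 7*n^2 - 5*n - 1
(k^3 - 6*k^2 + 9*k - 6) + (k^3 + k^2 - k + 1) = 2*k^3 - 5*k^2 + 8*k - 5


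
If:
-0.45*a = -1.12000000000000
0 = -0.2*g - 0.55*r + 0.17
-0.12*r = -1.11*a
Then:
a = 2.49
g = -62.46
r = 23.02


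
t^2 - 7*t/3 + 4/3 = (t - 4/3)*(t - 1)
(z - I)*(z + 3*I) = z^2 + 2*I*z + 3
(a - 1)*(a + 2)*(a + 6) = a^3 + 7*a^2 + 4*a - 12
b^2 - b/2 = b*(b - 1/2)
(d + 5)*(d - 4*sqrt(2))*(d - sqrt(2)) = d^3 - 5*sqrt(2)*d^2 + 5*d^2 - 25*sqrt(2)*d + 8*d + 40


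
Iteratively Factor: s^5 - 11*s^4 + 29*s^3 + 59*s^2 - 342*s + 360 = (s - 4)*(s^4 - 7*s^3 + s^2 + 63*s - 90) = (s - 5)*(s - 4)*(s^3 - 2*s^2 - 9*s + 18) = (s - 5)*(s - 4)*(s - 3)*(s^2 + s - 6) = (s - 5)*(s - 4)*(s - 3)*(s + 3)*(s - 2)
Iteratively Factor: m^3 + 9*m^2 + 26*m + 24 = (m + 3)*(m^2 + 6*m + 8) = (m + 2)*(m + 3)*(m + 4)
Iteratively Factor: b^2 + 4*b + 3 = (b + 3)*(b + 1)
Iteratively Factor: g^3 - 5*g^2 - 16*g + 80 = (g - 4)*(g^2 - g - 20) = (g - 5)*(g - 4)*(g + 4)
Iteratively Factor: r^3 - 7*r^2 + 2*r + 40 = (r - 5)*(r^2 - 2*r - 8) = (r - 5)*(r + 2)*(r - 4)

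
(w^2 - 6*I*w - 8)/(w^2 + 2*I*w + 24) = (w - 2*I)/(w + 6*I)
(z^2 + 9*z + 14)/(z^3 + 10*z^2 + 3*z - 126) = (z + 2)/(z^2 + 3*z - 18)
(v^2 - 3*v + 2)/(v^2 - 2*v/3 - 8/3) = 3*(v - 1)/(3*v + 4)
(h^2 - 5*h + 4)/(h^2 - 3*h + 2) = (h - 4)/(h - 2)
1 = 1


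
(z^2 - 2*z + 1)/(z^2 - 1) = (z - 1)/(z + 1)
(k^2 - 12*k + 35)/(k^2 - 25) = (k - 7)/(k + 5)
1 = 1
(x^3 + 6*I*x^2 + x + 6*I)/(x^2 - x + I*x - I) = (x^2 + 5*I*x + 6)/(x - 1)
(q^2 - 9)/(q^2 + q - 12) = (q + 3)/(q + 4)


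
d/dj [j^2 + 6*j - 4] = 2*j + 6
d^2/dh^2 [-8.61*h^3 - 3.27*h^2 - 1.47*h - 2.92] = -51.66*h - 6.54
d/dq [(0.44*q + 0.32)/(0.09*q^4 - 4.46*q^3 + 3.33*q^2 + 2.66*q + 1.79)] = (-0.1188*q^4 + 3.8096*q^3 + 2.8164*q^2 - 2.1312*q - 0.0636000000000001)/(0.0081*q^8 - 0.8028*q^7 + 20.491*q^6 - 29.2248*q^5 - 12.3161*q^4 + 1.7488*q^3 + 18.997*q^2 + 9.5228*q + 3.2041)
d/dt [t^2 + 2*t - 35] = 2*t + 2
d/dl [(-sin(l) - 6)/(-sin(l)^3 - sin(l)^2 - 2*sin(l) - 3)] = -(2*sin(l)^3 + 19*sin(l)^2 + 12*sin(l) + 9)*cos(l)/(sin(l)^3 + sin(l)^2 + 2*sin(l) + 3)^2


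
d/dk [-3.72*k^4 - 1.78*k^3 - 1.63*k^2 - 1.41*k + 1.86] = -14.88*k^3 - 5.34*k^2 - 3.26*k - 1.41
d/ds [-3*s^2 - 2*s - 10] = -6*s - 2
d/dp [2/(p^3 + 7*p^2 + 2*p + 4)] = 2*(-3*p^2 - 14*p - 2)/(p^3 + 7*p^2 + 2*p + 4)^2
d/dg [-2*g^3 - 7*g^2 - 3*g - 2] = -6*g^2 - 14*g - 3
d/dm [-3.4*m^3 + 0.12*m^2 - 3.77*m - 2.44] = -10.2*m^2 + 0.24*m - 3.77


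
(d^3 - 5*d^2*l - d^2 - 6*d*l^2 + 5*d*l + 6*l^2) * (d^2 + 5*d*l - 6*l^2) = d^5 - d^4 - 37*d^3*l^2 + 37*d^2*l^2 + 36*d*l^4 - 36*l^4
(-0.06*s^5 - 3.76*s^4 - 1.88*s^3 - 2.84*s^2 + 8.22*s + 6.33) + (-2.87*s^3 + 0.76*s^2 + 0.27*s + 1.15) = -0.06*s^5 - 3.76*s^4 - 4.75*s^3 - 2.08*s^2 + 8.49*s + 7.48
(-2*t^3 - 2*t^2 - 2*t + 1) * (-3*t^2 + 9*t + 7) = 6*t^5 - 12*t^4 - 26*t^3 - 35*t^2 - 5*t + 7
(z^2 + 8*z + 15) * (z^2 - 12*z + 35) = z^4 - 4*z^3 - 46*z^2 + 100*z + 525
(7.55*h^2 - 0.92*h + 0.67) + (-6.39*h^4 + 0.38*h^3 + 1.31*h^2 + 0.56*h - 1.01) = -6.39*h^4 + 0.38*h^3 + 8.86*h^2 - 0.36*h - 0.34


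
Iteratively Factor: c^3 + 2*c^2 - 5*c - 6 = (c + 3)*(c^2 - c - 2) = (c + 1)*(c + 3)*(c - 2)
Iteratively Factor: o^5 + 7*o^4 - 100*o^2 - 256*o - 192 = (o + 4)*(o^4 + 3*o^3 - 12*o^2 - 52*o - 48) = (o + 3)*(o + 4)*(o^3 - 12*o - 16) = (o - 4)*(o + 3)*(o + 4)*(o^2 + 4*o + 4) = (o - 4)*(o + 2)*(o + 3)*(o + 4)*(o + 2)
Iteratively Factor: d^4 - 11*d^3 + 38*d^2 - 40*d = (d)*(d^3 - 11*d^2 + 38*d - 40) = d*(d - 5)*(d^2 - 6*d + 8) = d*(d - 5)*(d - 4)*(d - 2)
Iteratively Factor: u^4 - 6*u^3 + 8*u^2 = (u)*(u^3 - 6*u^2 + 8*u) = u*(u - 4)*(u^2 - 2*u) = u^2*(u - 4)*(u - 2)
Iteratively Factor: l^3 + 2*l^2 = (l)*(l^2 + 2*l) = l^2*(l + 2)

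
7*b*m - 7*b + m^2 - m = (7*b + m)*(m - 1)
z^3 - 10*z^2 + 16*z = z*(z - 8)*(z - 2)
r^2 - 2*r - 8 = (r - 4)*(r + 2)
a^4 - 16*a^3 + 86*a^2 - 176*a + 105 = (a - 7)*(a - 5)*(a - 3)*(a - 1)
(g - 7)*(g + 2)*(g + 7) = g^3 + 2*g^2 - 49*g - 98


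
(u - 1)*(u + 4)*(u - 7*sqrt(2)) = u^3 - 7*sqrt(2)*u^2 + 3*u^2 - 21*sqrt(2)*u - 4*u + 28*sqrt(2)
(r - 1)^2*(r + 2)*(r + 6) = r^4 + 6*r^3 - 3*r^2 - 16*r + 12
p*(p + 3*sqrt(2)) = p^2 + 3*sqrt(2)*p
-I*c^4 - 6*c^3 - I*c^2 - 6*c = c*(c - 6*I)*(c - I)*(-I*c + 1)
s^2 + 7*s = s*(s + 7)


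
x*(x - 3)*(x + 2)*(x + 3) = x^4 + 2*x^3 - 9*x^2 - 18*x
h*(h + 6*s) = h^2 + 6*h*s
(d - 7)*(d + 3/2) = d^2 - 11*d/2 - 21/2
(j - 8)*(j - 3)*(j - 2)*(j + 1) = j^4 - 12*j^3 + 33*j^2 - 2*j - 48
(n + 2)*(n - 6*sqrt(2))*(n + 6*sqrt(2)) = n^3 + 2*n^2 - 72*n - 144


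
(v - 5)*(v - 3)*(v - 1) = v^3 - 9*v^2 + 23*v - 15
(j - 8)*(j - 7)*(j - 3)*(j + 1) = j^4 - 17*j^3 + 83*j^2 - 67*j - 168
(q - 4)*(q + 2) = q^2 - 2*q - 8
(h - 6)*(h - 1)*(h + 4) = h^3 - 3*h^2 - 22*h + 24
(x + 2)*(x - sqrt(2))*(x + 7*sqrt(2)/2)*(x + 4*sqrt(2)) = x^4 + 2*x^3 + 13*sqrt(2)*x^3/2 + 13*x^2 + 13*sqrt(2)*x^2 - 28*sqrt(2)*x + 26*x - 56*sqrt(2)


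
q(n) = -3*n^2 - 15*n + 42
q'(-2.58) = 0.48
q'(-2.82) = 1.92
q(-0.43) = 47.90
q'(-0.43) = -12.42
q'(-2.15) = -2.10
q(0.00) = 42.00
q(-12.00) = -210.00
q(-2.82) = 60.44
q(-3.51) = 57.69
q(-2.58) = 60.73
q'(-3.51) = 6.06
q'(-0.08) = -14.52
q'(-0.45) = -12.30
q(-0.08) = 43.18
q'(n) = -6*n - 15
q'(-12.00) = 57.00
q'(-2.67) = 1.02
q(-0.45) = 48.14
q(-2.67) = 60.66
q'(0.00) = -15.00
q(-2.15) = 60.38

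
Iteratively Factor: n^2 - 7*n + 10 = (n - 5)*(n - 2)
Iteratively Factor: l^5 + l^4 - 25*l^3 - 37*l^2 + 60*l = (l)*(l^4 + l^3 - 25*l^2 - 37*l + 60) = l*(l - 1)*(l^3 + 2*l^2 - 23*l - 60) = l*(l - 1)*(l + 4)*(l^2 - 2*l - 15) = l*(l - 5)*(l - 1)*(l + 4)*(l + 3)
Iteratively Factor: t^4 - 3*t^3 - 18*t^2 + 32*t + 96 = (t + 2)*(t^3 - 5*t^2 - 8*t + 48) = (t - 4)*(t + 2)*(t^2 - t - 12) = (t - 4)^2*(t + 2)*(t + 3)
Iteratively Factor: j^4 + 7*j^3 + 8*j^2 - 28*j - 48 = (j + 3)*(j^3 + 4*j^2 - 4*j - 16) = (j + 2)*(j + 3)*(j^2 + 2*j - 8) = (j + 2)*(j + 3)*(j + 4)*(j - 2)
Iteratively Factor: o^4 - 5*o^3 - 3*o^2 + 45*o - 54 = (o - 3)*(o^3 - 2*o^2 - 9*o + 18) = (o - 3)^2*(o^2 + o - 6) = (o - 3)^2*(o - 2)*(o + 3)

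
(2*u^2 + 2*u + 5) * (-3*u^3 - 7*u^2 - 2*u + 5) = -6*u^5 - 20*u^4 - 33*u^3 - 29*u^2 + 25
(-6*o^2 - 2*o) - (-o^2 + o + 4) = -5*o^2 - 3*o - 4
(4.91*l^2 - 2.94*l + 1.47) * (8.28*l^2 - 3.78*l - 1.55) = 40.6548*l^4 - 42.903*l^3 + 15.6743*l^2 - 0.999599999999999*l - 2.2785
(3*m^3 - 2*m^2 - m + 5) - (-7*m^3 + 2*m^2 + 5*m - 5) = 10*m^3 - 4*m^2 - 6*m + 10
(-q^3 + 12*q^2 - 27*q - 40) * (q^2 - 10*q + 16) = -q^5 + 22*q^4 - 163*q^3 + 422*q^2 - 32*q - 640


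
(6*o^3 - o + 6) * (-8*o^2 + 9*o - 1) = -48*o^5 + 54*o^4 + 2*o^3 - 57*o^2 + 55*o - 6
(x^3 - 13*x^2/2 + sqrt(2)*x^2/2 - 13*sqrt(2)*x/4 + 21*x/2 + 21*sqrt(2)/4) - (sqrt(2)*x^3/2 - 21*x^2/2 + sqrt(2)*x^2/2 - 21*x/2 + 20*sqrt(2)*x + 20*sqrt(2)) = -sqrt(2)*x^3/2 + x^3 + 4*x^2 - 93*sqrt(2)*x/4 + 21*x - 59*sqrt(2)/4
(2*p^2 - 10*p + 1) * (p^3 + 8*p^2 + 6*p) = 2*p^5 + 6*p^4 - 67*p^3 - 52*p^2 + 6*p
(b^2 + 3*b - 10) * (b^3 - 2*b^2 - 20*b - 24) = b^5 + b^4 - 36*b^3 - 64*b^2 + 128*b + 240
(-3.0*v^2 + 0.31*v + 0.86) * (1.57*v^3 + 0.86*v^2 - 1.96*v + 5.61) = -4.71*v^5 - 2.0933*v^4 + 7.4968*v^3 - 16.698*v^2 + 0.0535000000000001*v + 4.8246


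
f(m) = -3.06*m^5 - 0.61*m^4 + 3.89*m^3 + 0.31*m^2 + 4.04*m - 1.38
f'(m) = -15.3*m^4 - 2.44*m^3 + 11.67*m^2 + 0.62*m + 4.04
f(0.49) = 1.01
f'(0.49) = 5.98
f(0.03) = -1.26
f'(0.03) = 4.07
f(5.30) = -12670.23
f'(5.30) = -12100.56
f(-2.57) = 240.72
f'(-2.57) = -546.51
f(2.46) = -229.67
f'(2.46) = -520.45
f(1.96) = -60.50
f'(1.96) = -194.08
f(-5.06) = 9232.45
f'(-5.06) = -9414.02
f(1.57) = -12.11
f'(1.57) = -68.62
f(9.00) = -181796.25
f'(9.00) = -101207.17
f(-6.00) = 22149.30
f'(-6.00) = -18881.32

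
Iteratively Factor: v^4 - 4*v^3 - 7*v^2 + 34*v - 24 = (v - 4)*(v^3 - 7*v + 6) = (v - 4)*(v - 2)*(v^2 + 2*v - 3) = (v - 4)*(v - 2)*(v + 3)*(v - 1)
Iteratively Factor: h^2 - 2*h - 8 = (h - 4)*(h + 2)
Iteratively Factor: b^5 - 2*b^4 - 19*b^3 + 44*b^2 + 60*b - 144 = (b - 3)*(b^4 + b^3 - 16*b^2 - 4*b + 48) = (b - 3)*(b + 4)*(b^3 - 3*b^2 - 4*b + 12) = (b - 3)*(b + 2)*(b + 4)*(b^2 - 5*b + 6) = (b - 3)^2*(b + 2)*(b + 4)*(b - 2)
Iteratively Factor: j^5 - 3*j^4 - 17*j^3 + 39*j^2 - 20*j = (j)*(j^4 - 3*j^3 - 17*j^2 + 39*j - 20) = j*(j + 4)*(j^3 - 7*j^2 + 11*j - 5) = j*(j - 1)*(j + 4)*(j^2 - 6*j + 5) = j*(j - 1)^2*(j + 4)*(j - 5)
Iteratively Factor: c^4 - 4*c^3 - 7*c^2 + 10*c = (c - 5)*(c^3 + c^2 - 2*c) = (c - 5)*(c - 1)*(c^2 + 2*c) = c*(c - 5)*(c - 1)*(c + 2)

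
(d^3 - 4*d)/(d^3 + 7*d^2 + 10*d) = (d - 2)/(d + 5)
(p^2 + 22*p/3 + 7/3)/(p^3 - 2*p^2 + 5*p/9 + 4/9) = 3*(p + 7)/(3*p^2 - 7*p + 4)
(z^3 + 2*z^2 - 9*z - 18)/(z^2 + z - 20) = (z^3 + 2*z^2 - 9*z - 18)/(z^2 + z - 20)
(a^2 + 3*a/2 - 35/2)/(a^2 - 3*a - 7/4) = 2*(a + 5)/(2*a + 1)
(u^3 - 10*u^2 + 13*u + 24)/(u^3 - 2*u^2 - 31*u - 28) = (u^2 - 11*u + 24)/(u^2 - 3*u - 28)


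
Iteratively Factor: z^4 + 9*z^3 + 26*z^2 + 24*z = (z + 2)*(z^3 + 7*z^2 + 12*z) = (z + 2)*(z + 4)*(z^2 + 3*z) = z*(z + 2)*(z + 4)*(z + 3)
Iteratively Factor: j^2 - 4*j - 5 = (j - 5)*(j + 1)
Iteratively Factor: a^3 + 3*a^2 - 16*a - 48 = (a + 3)*(a^2 - 16) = (a + 3)*(a + 4)*(a - 4)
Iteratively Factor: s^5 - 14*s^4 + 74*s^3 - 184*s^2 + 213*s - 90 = (s - 3)*(s^4 - 11*s^3 + 41*s^2 - 61*s + 30) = (s - 3)*(s - 2)*(s^3 - 9*s^2 + 23*s - 15) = (s - 3)^2*(s - 2)*(s^2 - 6*s + 5) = (s - 5)*(s - 3)^2*(s - 2)*(s - 1)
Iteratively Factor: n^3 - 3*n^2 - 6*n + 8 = (n + 2)*(n^2 - 5*n + 4) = (n - 4)*(n + 2)*(n - 1)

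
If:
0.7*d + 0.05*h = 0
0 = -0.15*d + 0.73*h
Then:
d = 0.00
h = 0.00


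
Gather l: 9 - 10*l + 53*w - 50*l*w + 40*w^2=l*(-50*w - 10) + 40*w^2 + 53*w + 9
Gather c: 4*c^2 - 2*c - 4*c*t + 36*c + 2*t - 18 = 4*c^2 + c*(34 - 4*t) + 2*t - 18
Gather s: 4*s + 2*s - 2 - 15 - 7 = 6*s - 24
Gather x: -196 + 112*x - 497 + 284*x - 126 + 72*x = 468*x - 819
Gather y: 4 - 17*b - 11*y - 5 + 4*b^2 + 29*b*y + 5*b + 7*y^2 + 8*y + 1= 4*b^2 - 12*b + 7*y^2 + y*(29*b - 3)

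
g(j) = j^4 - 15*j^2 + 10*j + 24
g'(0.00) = 10.00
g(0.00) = 24.00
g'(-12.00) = -6542.00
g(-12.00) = 18480.00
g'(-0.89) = 33.88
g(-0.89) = 3.85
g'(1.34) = -20.58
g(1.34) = 13.69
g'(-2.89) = 0.15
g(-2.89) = -60.42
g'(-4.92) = -318.78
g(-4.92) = 197.65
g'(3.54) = 81.25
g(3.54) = 28.47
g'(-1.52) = 41.55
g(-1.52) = -20.52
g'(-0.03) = 10.90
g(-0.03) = 23.69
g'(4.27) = 193.32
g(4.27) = 125.65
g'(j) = 4*j^3 - 30*j + 10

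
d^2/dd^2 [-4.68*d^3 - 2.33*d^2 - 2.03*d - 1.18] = -28.08*d - 4.66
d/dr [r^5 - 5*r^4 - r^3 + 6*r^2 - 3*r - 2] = 5*r^4 - 20*r^3 - 3*r^2 + 12*r - 3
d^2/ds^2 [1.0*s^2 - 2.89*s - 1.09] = 2.00000000000000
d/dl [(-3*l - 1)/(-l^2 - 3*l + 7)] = (3*l^2 + 9*l - (2*l + 3)*(3*l + 1) - 21)/(l^2 + 3*l - 7)^2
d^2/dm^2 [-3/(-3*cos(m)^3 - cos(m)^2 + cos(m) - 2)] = 3*((5*cos(m) + 8*cos(2*m) + 27*cos(3*m))*(3*cos(m)^3 + cos(m)^2 - cos(m) + 2)/4 + 2*(9*cos(m)^2 + 2*cos(m) - 1)^2*sin(m)^2)/(3*cos(m)^3 + cos(m)^2 - cos(m) + 2)^3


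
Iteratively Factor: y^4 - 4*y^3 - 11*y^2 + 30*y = (y - 5)*(y^3 + y^2 - 6*y) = (y - 5)*(y - 2)*(y^2 + 3*y) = (y - 5)*(y - 2)*(y + 3)*(y)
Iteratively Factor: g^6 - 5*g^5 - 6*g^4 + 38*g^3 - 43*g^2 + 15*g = (g - 1)*(g^5 - 4*g^4 - 10*g^3 + 28*g^2 - 15*g) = (g - 5)*(g - 1)*(g^4 + g^3 - 5*g^2 + 3*g) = (g - 5)*(g - 1)^2*(g^3 + 2*g^2 - 3*g) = (g - 5)*(g - 1)^2*(g + 3)*(g^2 - g) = (g - 5)*(g - 1)^3*(g + 3)*(g)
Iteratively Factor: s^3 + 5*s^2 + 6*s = (s + 2)*(s^2 + 3*s) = (s + 2)*(s + 3)*(s)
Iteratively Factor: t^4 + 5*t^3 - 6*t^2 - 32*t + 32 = (t - 2)*(t^3 + 7*t^2 + 8*t - 16) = (t - 2)*(t + 4)*(t^2 + 3*t - 4) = (t - 2)*(t - 1)*(t + 4)*(t + 4)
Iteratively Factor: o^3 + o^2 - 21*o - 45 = (o + 3)*(o^2 - 2*o - 15) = (o - 5)*(o + 3)*(o + 3)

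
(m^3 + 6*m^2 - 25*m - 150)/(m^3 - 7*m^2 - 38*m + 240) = (m + 5)/(m - 8)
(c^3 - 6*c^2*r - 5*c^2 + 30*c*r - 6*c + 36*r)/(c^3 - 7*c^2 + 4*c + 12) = (c - 6*r)/(c - 2)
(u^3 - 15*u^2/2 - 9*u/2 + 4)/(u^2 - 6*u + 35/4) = 2*(2*u^3 - 15*u^2 - 9*u + 8)/(4*u^2 - 24*u + 35)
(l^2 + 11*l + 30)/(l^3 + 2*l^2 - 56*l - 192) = (l + 5)/(l^2 - 4*l - 32)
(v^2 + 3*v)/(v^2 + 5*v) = (v + 3)/(v + 5)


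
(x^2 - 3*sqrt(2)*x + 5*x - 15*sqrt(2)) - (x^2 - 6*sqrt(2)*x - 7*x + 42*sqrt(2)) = 3*sqrt(2)*x + 12*x - 57*sqrt(2)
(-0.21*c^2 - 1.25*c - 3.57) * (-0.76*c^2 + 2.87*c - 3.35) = 0.1596*c^4 + 0.3473*c^3 - 0.1708*c^2 - 6.0584*c + 11.9595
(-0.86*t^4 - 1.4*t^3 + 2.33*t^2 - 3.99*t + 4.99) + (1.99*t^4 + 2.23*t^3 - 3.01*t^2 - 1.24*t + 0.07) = 1.13*t^4 + 0.83*t^3 - 0.68*t^2 - 5.23*t + 5.06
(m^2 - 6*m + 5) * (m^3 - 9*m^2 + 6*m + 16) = m^5 - 15*m^4 + 65*m^3 - 65*m^2 - 66*m + 80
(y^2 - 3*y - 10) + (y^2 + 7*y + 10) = 2*y^2 + 4*y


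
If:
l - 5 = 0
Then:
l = 5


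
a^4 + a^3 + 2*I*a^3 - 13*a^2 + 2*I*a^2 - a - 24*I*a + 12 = (a - 3)*(a + 4)*(a + I)^2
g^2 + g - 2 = (g - 1)*(g + 2)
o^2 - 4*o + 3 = (o - 3)*(o - 1)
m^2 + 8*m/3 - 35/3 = (m - 7/3)*(m + 5)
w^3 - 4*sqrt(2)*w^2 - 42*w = w*(w - 7*sqrt(2))*(w + 3*sqrt(2))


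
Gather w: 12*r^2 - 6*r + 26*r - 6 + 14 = 12*r^2 + 20*r + 8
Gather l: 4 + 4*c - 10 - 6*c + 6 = -2*c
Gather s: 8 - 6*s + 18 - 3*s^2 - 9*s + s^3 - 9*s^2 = s^3 - 12*s^2 - 15*s + 26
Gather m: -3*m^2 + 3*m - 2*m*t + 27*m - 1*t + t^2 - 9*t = -3*m^2 + m*(30 - 2*t) + t^2 - 10*t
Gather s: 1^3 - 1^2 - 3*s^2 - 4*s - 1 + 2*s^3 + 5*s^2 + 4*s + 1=2*s^3 + 2*s^2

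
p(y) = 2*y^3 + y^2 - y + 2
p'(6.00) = 227.00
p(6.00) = 464.00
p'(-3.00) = 47.00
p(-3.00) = -40.00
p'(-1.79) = 14.64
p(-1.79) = -4.48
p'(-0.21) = -1.16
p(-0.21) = 2.24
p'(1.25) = 10.88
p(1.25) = 6.22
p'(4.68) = 139.77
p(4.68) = 224.23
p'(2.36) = 37.14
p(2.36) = 31.50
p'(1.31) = 11.92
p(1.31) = 6.90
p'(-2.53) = 32.35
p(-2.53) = -21.46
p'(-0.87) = 1.80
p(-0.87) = 2.31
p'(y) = 6*y^2 + 2*y - 1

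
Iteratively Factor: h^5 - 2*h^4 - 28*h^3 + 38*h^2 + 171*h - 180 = (h - 5)*(h^4 + 3*h^3 - 13*h^2 - 27*h + 36) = (h - 5)*(h + 4)*(h^3 - h^2 - 9*h + 9) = (h - 5)*(h - 3)*(h + 4)*(h^2 + 2*h - 3) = (h - 5)*(h - 3)*(h - 1)*(h + 4)*(h + 3)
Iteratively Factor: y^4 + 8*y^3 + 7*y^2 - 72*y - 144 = (y - 3)*(y^3 + 11*y^2 + 40*y + 48) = (y - 3)*(y + 4)*(y^2 + 7*y + 12) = (y - 3)*(y + 3)*(y + 4)*(y + 4)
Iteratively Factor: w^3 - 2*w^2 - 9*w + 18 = (w - 3)*(w^2 + w - 6) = (w - 3)*(w - 2)*(w + 3)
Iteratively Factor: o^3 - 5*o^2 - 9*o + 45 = (o - 3)*(o^2 - 2*o - 15) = (o - 5)*(o - 3)*(o + 3)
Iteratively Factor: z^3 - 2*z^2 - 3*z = (z)*(z^2 - 2*z - 3) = z*(z - 3)*(z + 1)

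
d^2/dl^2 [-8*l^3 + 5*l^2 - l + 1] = 10 - 48*l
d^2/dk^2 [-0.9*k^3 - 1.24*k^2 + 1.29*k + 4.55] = -5.4*k - 2.48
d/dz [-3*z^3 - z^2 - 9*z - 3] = -9*z^2 - 2*z - 9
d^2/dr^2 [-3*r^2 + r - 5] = -6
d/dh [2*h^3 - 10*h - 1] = 6*h^2 - 10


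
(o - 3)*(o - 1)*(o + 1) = o^3 - 3*o^2 - o + 3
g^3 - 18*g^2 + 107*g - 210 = (g - 7)*(g - 6)*(g - 5)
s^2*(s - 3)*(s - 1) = s^4 - 4*s^3 + 3*s^2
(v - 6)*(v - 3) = v^2 - 9*v + 18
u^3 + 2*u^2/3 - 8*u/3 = u*(u - 4/3)*(u + 2)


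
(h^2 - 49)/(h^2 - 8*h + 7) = (h + 7)/(h - 1)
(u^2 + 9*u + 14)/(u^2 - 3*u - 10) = (u + 7)/(u - 5)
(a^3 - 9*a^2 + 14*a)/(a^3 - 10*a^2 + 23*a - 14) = a/(a - 1)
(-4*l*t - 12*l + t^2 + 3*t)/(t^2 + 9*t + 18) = (-4*l + t)/(t + 6)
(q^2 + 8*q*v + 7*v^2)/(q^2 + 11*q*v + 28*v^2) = (q + v)/(q + 4*v)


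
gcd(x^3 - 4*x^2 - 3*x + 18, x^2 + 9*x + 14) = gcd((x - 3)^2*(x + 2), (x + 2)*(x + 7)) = x + 2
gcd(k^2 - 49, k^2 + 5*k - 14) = k + 7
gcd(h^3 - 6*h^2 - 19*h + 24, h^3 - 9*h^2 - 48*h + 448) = h - 8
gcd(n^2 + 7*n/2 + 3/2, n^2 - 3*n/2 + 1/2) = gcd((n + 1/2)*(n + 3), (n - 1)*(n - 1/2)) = 1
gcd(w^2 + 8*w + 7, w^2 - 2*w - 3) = w + 1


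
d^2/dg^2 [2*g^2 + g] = 4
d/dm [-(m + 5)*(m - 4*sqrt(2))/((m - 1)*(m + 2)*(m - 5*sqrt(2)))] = ((m - 1)*(m + 2)*(m + 5)*(m - 4*sqrt(2)) + (m - 1)*(m + 2)*(m - 5*sqrt(2))*(-2*m - 5 + 4*sqrt(2)) + (m - 1)*(m + 5)*(m - 5*sqrt(2))*(m - 4*sqrt(2)) + (m + 2)*(m + 5)*(m - 5*sqrt(2))*(m - 4*sqrt(2)))/((m - 1)^2*(m + 2)^2*(m - 5*sqrt(2))^2)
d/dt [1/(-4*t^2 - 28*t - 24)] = (2*t + 7)/(4*(t^2 + 7*t + 6)^2)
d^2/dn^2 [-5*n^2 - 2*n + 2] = -10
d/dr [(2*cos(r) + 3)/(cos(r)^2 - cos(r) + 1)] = (6*cos(r) + cos(2*r) - 4)*sin(r)/(sin(r)^2 + cos(r) - 2)^2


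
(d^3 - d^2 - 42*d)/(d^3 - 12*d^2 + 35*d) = (d + 6)/(d - 5)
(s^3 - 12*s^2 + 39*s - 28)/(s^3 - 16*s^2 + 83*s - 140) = (s - 1)/(s - 5)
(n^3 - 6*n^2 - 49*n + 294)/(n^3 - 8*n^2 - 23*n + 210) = (n + 7)/(n + 5)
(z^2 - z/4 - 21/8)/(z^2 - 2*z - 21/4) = (4*z - 7)/(2*(2*z - 7))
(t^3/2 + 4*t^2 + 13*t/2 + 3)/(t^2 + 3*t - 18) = (t^2 + 2*t + 1)/(2*(t - 3))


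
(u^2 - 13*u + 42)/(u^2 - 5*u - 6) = (u - 7)/(u + 1)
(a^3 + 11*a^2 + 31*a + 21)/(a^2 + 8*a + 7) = a + 3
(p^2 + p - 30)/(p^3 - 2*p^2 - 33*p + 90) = 1/(p - 3)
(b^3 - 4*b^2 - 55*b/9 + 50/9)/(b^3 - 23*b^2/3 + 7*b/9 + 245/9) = (3*b^2 - 17*b + 10)/(3*b^2 - 28*b + 49)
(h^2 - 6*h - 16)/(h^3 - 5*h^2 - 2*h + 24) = (h - 8)/(h^2 - 7*h + 12)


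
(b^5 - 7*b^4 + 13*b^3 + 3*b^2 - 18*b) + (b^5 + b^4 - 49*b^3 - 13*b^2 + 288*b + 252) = 2*b^5 - 6*b^4 - 36*b^3 - 10*b^2 + 270*b + 252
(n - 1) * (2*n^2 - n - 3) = 2*n^3 - 3*n^2 - 2*n + 3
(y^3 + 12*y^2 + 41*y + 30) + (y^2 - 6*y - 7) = y^3 + 13*y^2 + 35*y + 23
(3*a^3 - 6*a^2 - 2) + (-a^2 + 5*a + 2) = 3*a^3 - 7*a^2 + 5*a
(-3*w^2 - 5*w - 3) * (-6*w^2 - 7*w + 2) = 18*w^4 + 51*w^3 + 47*w^2 + 11*w - 6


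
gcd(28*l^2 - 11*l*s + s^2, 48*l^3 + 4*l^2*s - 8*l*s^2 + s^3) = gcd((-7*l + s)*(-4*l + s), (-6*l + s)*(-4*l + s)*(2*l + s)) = -4*l + s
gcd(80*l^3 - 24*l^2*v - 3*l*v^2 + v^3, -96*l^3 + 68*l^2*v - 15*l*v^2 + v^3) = -4*l + v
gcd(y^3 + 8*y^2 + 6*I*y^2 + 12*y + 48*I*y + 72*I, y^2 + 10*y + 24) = y + 6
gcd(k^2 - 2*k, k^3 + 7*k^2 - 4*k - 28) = k - 2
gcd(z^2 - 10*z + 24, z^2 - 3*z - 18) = z - 6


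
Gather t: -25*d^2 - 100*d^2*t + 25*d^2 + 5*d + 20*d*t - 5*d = t*(-100*d^2 + 20*d)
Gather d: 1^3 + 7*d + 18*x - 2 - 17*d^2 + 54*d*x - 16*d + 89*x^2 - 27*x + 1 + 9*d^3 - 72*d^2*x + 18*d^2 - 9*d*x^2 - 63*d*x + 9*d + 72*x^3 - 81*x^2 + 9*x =9*d^3 + d^2*(1 - 72*x) + d*(-9*x^2 - 9*x) + 72*x^3 + 8*x^2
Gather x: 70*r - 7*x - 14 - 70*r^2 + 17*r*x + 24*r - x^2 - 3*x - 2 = -70*r^2 + 94*r - x^2 + x*(17*r - 10) - 16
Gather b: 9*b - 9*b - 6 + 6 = 0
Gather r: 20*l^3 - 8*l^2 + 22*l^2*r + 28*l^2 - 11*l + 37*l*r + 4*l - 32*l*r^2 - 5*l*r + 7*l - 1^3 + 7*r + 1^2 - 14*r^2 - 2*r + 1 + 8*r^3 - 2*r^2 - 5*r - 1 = 20*l^3 + 20*l^2 + 8*r^3 + r^2*(-32*l - 16) + r*(22*l^2 + 32*l)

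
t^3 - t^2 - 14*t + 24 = (t - 3)*(t - 2)*(t + 4)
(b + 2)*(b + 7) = b^2 + 9*b + 14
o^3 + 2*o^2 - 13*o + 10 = (o - 2)*(o - 1)*(o + 5)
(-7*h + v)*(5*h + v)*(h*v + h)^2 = -35*h^4*v^2 - 70*h^4*v - 35*h^4 - 2*h^3*v^3 - 4*h^3*v^2 - 2*h^3*v + h^2*v^4 + 2*h^2*v^3 + h^2*v^2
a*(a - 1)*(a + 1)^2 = a^4 + a^3 - a^2 - a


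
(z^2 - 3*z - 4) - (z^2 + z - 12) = 8 - 4*z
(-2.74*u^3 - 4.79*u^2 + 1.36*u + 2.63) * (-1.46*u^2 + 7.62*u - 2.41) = 4.0004*u^5 - 13.8854*u^4 - 31.882*u^3 + 18.0673*u^2 + 16.763*u - 6.3383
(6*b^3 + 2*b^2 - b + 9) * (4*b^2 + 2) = 24*b^5 + 8*b^4 + 8*b^3 + 40*b^2 - 2*b + 18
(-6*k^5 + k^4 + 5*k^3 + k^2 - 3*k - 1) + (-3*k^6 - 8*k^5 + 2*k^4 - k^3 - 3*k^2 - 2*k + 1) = -3*k^6 - 14*k^5 + 3*k^4 + 4*k^3 - 2*k^2 - 5*k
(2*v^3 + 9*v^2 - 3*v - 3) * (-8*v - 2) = -16*v^4 - 76*v^3 + 6*v^2 + 30*v + 6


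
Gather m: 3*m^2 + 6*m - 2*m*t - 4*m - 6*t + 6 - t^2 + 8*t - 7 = 3*m^2 + m*(2 - 2*t) - t^2 + 2*t - 1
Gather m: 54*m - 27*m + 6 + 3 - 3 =27*m + 6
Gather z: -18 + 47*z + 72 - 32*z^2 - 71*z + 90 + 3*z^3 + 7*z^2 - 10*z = 3*z^3 - 25*z^2 - 34*z + 144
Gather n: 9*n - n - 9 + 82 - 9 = 8*n + 64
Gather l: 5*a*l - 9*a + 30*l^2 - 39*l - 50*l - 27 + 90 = -9*a + 30*l^2 + l*(5*a - 89) + 63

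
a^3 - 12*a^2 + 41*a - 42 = (a - 7)*(a - 3)*(a - 2)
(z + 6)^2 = z^2 + 12*z + 36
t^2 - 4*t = t*(t - 4)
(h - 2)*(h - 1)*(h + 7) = h^3 + 4*h^2 - 19*h + 14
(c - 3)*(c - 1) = c^2 - 4*c + 3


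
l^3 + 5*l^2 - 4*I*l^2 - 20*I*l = l*(l + 5)*(l - 4*I)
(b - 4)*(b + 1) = b^2 - 3*b - 4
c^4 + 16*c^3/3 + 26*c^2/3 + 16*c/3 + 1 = (c + 1/3)*(c + 1)^2*(c + 3)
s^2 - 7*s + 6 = (s - 6)*(s - 1)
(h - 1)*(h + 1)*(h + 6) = h^3 + 6*h^2 - h - 6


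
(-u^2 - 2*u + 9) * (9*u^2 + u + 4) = -9*u^4 - 19*u^3 + 75*u^2 + u + 36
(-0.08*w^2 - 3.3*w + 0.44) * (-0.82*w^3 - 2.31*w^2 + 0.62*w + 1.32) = 0.0656*w^5 + 2.8908*w^4 + 7.2126*w^3 - 3.168*w^2 - 4.0832*w + 0.5808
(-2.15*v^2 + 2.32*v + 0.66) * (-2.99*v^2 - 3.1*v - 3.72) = 6.4285*v^4 - 0.2718*v^3 - 1.1674*v^2 - 10.6764*v - 2.4552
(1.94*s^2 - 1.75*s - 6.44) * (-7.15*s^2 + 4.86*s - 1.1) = -13.871*s^4 + 21.9409*s^3 + 35.407*s^2 - 29.3734*s + 7.084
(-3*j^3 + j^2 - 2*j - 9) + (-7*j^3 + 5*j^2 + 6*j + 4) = -10*j^3 + 6*j^2 + 4*j - 5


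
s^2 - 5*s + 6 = (s - 3)*(s - 2)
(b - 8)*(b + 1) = b^2 - 7*b - 8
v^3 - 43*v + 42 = (v - 6)*(v - 1)*(v + 7)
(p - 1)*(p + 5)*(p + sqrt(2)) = p^3 + sqrt(2)*p^2 + 4*p^2 - 5*p + 4*sqrt(2)*p - 5*sqrt(2)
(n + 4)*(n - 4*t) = n^2 - 4*n*t + 4*n - 16*t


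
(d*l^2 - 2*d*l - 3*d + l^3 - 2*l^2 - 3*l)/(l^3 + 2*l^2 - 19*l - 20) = (d*l - 3*d + l^2 - 3*l)/(l^2 + l - 20)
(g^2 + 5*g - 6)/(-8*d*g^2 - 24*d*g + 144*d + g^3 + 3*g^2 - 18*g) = (1 - g)/(8*d*g - 24*d - g^2 + 3*g)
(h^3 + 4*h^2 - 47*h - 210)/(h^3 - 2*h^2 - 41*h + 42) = (h + 5)/(h - 1)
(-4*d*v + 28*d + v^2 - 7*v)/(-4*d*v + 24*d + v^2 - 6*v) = (v - 7)/(v - 6)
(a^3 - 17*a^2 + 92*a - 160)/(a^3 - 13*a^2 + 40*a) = (a - 4)/a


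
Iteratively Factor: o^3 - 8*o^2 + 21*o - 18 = (o - 2)*(o^2 - 6*o + 9) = (o - 3)*(o - 2)*(o - 3)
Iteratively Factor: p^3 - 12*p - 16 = (p + 2)*(p^2 - 2*p - 8) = (p - 4)*(p + 2)*(p + 2)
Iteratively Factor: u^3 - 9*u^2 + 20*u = (u - 5)*(u^2 - 4*u) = (u - 5)*(u - 4)*(u)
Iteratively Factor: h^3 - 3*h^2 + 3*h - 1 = (h - 1)*(h^2 - 2*h + 1) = (h - 1)^2*(h - 1)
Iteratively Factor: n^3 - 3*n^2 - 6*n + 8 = (n - 1)*(n^2 - 2*n - 8) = (n - 4)*(n - 1)*(n + 2)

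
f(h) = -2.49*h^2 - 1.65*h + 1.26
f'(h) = -4.98*h - 1.65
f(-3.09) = -17.42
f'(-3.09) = 13.74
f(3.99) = -44.96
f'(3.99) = -21.52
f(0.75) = -1.38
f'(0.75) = -5.38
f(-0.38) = 1.53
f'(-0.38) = 0.24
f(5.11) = -72.19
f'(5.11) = -27.10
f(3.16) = -28.82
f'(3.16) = -17.39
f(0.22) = 0.78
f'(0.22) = -2.75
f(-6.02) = -79.05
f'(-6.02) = 28.33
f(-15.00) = -534.24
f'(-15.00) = 73.05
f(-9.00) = -185.58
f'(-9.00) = 43.17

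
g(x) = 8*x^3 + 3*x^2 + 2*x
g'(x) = 24*x^2 + 6*x + 2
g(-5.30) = -1117.35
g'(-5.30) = 644.36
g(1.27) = 23.77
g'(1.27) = 48.33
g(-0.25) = -0.44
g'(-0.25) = 2.00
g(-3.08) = -211.45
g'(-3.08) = 211.19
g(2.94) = 235.11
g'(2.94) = 227.09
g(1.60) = 43.65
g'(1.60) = 73.04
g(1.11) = 16.86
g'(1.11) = 38.23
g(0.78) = 7.18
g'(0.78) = 21.28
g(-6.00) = -1632.00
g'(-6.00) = 830.00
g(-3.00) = -195.00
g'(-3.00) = 200.00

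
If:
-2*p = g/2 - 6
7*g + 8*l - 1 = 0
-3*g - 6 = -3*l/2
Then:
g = -31/23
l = 30/23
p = 307/92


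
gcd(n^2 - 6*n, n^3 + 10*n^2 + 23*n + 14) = 1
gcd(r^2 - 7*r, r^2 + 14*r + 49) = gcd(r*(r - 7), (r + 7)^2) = 1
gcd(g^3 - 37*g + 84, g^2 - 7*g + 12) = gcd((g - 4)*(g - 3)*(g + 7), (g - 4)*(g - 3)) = g^2 - 7*g + 12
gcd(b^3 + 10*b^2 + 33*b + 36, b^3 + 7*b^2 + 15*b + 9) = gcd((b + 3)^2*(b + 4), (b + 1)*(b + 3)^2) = b^2 + 6*b + 9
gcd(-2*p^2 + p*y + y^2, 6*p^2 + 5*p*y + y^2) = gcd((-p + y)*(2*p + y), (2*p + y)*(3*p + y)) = 2*p + y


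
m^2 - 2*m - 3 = (m - 3)*(m + 1)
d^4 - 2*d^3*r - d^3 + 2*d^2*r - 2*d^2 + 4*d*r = d*(d - 2)*(d + 1)*(d - 2*r)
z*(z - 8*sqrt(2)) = z^2 - 8*sqrt(2)*z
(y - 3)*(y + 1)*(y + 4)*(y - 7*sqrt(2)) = y^4 - 7*sqrt(2)*y^3 + 2*y^3 - 14*sqrt(2)*y^2 - 11*y^2 - 12*y + 77*sqrt(2)*y + 84*sqrt(2)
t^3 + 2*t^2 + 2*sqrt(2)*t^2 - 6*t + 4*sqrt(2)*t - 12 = (t + 2)*(t - sqrt(2))*(t + 3*sqrt(2))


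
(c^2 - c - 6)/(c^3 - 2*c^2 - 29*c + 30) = (c^2 - c - 6)/(c^3 - 2*c^2 - 29*c + 30)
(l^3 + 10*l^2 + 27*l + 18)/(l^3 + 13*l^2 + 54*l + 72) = (l + 1)/(l + 4)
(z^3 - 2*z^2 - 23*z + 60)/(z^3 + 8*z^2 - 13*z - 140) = (z - 3)/(z + 7)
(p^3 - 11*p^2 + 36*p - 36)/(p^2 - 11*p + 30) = (p^2 - 5*p + 6)/(p - 5)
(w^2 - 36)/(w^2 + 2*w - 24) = (w - 6)/(w - 4)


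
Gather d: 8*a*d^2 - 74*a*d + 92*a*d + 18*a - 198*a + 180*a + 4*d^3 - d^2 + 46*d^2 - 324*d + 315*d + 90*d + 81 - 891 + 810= 4*d^3 + d^2*(8*a + 45) + d*(18*a + 81)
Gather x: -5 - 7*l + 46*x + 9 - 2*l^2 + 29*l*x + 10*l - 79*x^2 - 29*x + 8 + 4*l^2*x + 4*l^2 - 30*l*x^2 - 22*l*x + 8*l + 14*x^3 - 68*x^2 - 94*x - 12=2*l^2 + 11*l + 14*x^3 + x^2*(-30*l - 147) + x*(4*l^2 + 7*l - 77)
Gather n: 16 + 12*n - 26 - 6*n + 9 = 6*n - 1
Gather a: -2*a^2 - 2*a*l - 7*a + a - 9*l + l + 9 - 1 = -2*a^2 + a*(-2*l - 6) - 8*l + 8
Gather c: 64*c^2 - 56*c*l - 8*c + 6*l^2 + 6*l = 64*c^2 + c*(-56*l - 8) + 6*l^2 + 6*l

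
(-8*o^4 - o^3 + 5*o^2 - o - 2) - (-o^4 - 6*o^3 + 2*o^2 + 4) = -7*o^4 + 5*o^3 + 3*o^2 - o - 6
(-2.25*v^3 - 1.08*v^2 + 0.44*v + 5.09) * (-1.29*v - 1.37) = 2.9025*v^4 + 4.4757*v^3 + 0.912*v^2 - 7.1689*v - 6.9733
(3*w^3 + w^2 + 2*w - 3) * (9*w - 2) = 27*w^4 + 3*w^3 + 16*w^2 - 31*w + 6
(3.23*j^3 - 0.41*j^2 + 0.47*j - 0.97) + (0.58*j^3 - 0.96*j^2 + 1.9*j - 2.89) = 3.81*j^3 - 1.37*j^2 + 2.37*j - 3.86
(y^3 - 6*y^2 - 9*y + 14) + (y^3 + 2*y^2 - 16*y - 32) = 2*y^3 - 4*y^2 - 25*y - 18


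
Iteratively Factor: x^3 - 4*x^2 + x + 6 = (x - 2)*(x^2 - 2*x - 3) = (x - 3)*(x - 2)*(x + 1)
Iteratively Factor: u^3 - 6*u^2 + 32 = (u - 4)*(u^2 - 2*u - 8) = (u - 4)^2*(u + 2)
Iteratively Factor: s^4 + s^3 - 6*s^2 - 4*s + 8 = (s - 2)*(s^3 + 3*s^2 - 4) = (s - 2)*(s + 2)*(s^2 + s - 2) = (s - 2)*(s - 1)*(s + 2)*(s + 2)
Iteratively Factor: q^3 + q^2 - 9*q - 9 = (q + 3)*(q^2 - 2*q - 3) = (q + 1)*(q + 3)*(q - 3)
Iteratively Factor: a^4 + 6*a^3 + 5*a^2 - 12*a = (a + 4)*(a^3 + 2*a^2 - 3*a) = (a + 3)*(a + 4)*(a^2 - a) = (a - 1)*(a + 3)*(a + 4)*(a)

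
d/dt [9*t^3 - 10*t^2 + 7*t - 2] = 27*t^2 - 20*t + 7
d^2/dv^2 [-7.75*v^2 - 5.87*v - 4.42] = -15.5000000000000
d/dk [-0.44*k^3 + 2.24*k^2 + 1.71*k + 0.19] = -1.32*k^2 + 4.48*k + 1.71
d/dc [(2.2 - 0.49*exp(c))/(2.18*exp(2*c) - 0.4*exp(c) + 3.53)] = (1.0682*exp(2*c) - 9.592*exp(c) - 0.8497)*exp(c)/(4.7524*exp(4*c) - 1.744*exp(3*c) + 15.5508*exp(2*c) - 2.824*exp(c) + 12.4609)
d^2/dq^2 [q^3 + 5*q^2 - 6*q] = 6*q + 10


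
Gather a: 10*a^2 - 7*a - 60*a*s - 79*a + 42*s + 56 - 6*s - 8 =10*a^2 + a*(-60*s - 86) + 36*s + 48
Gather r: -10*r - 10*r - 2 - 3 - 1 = -20*r - 6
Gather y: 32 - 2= 30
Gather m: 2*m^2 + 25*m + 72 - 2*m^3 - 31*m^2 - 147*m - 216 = -2*m^3 - 29*m^2 - 122*m - 144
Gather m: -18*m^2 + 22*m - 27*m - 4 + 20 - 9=-18*m^2 - 5*m + 7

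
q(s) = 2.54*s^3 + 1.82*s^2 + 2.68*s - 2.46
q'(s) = 7.62*s^2 + 3.64*s + 2.68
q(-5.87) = -469.23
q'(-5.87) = 243.87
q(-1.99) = -20.60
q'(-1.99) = 25.61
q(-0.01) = -2.49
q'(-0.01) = 2.64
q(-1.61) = -12.66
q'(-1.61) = 16.57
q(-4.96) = -280.92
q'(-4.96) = 172.09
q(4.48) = 274.46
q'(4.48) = 171.92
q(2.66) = 65.35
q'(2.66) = 66.28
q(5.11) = 397.68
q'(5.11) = 220.25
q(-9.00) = -1730.82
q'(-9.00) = 587.14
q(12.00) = 4680.90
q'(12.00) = 1143.64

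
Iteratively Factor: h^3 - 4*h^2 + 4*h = (h)*(h^2 - 4*h + 4) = h*(h - 2)*(h - 2)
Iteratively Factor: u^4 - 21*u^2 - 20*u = (u + 4)*(u^3 - 4*u^2 - 5*u) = u*(u + 4)*(u^2 - 4*u - 5) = u*(u + 1)*(u + 4)*(u - 5)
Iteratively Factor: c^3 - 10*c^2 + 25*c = (c)*(c^2 - 10*c + 25) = c*(c - 5)*(c - 5)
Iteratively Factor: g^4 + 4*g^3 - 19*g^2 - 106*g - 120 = (g + 2)*(g^3 + 2*g^2 - 23*g - 60) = (g + 2)*(g + 4)*(g^2 - 2*g - 15) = (g + 2)*(g + 3)*(g + 4)*(g - 5)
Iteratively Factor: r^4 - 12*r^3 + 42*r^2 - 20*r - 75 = (r - 5)*(r^3 - 7*r^2 + 7*r + 15) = (r - 5)^2*(r^2 - 2*r - 3) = (r - 5)^2*(r - 3)*(r + 1)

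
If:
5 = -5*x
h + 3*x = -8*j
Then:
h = 3 - 8*j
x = -1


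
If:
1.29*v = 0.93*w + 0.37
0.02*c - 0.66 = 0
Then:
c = 33.00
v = 0.720930232558139*w + 0.286821705426357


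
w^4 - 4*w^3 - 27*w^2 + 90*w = w*(w - 6)*(w - 3)*(w + 5)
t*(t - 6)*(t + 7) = t^3 + t^2 - 42*t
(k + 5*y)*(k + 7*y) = k^2 + 12*k*y + 35*y^2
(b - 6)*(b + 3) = b^2 - 3*b - 18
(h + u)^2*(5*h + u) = 5*h^3 + 11*h^2*u + 7*h*u^2 + u^3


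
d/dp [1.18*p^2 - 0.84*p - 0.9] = 2.36*p - 0.84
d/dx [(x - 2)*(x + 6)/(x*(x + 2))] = 2*(-x^2 + 12*x + 12)/(x^2*(x^2 + 4*x + 4))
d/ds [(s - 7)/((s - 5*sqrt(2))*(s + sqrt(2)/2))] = (-2*s^2 + 28*s - 63*sqrt(2) - 10)/(2*s^4 - 18*sqrt(2)*s^3 + 61*s^2 + 90*sqrt(2)*s + 50)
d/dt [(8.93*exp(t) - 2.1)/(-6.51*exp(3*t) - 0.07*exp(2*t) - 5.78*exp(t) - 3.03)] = (116.2686*exp(3*t) - 40.3879*exp(2*t) - 0.293999999999997*exp(t) - 39.1959)*exp(t)/(42.3801*exp(6*t) + 0.9114*exp(5*t) + 75.2605*exp(4*t) + 40.2598*exp(3*t) + 33.8326*exp(2*t) + 35.0268*exp(t) + 9.1809)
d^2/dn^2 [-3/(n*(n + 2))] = 6*(-n^2 - n*(n + 2) - (n + 2)^2)/(n^3*(n + 2)^3)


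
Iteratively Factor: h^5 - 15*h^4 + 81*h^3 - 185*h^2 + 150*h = (h - 2)*(h^4 - 13*h^3 + 55*h^2 - 75*h) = (h - 3)*(h - 2)*(h^3 - 10*h^2 + 25*h) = (h - 5)*(h - 3)*(h - 2)*(h^2 - 5*h) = h*(h - 5)*(h - 3)*(h - 2)*(h - 5)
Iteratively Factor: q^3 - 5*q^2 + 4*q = (q)*(q^2 - 5*q + 4) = q*(q - 4)*(q - 1)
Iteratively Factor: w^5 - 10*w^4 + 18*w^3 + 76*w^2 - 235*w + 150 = (w - 5)*(w^4 - 5*w^3 - 7*w^2 + 41*w - 30) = (w - 5)*(w - 1)*(w^3 - 4*w^2 - 11*w + 30) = (w - 5)^2*(w - 1)*(w^2 + w - 6) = (w - 5)^2*(w - 1)*(w + 3)*(w - 2)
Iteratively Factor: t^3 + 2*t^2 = (t)*(t^2 + 2*t) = t^2*(t + 2)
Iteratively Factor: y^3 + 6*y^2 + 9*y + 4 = (y + 1)*(y^2 + 5*y + 4) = (y + 1)^2*(y + 4)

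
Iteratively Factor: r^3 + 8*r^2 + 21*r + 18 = (r + 3)*(r^2 + 5*r + 6) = (r + 3)^2*(r + 2)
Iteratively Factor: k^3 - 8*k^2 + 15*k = (k - 3)*(k^2 - 5*k) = k*(k - 3)*(k - 5)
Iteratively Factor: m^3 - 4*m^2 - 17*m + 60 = (m - 5)*(m^2 + m - 12) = (m - 5)*(m - 3)*(m + 4)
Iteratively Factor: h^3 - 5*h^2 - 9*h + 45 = (h + 3)*(h^2 - 8*h + 15) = (h - 5)*(h + 3)*(h - 3)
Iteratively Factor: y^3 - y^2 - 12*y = (y + 3)*(y^2 - 4*y) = y*(y + 3)*(y - 4)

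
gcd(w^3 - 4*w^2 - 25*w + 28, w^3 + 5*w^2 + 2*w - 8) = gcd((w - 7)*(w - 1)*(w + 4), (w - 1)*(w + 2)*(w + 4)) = w^2 + 3*w - 4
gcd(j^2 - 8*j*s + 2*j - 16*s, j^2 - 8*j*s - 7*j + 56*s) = -j + 8*s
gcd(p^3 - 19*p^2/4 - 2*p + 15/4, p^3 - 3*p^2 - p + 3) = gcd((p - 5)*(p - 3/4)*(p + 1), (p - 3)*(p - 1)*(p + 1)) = p + 1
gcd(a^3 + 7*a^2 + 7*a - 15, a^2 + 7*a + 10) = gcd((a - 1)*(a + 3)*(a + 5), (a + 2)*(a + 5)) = a + 5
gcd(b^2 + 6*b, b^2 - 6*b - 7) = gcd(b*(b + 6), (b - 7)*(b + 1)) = 1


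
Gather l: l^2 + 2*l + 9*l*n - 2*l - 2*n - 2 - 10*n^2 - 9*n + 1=l^2 + 9*l*n - 10*n^2 - 11*n - 1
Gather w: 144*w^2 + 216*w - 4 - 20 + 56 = 144*w^2 + 216*w + 32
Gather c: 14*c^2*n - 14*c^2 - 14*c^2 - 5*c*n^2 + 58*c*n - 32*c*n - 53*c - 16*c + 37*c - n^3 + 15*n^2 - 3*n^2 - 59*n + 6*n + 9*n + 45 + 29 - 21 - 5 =c^2*(14*n - 28) + c*(-5*n^2 + 26*n - 32) - n^3 + 12*n^2 - 44*n + 48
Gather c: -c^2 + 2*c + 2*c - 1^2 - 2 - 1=-c^2 + 4*c - 4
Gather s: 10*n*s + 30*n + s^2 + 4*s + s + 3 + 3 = 30*n + s^2 + s*(10*n + 5) + 6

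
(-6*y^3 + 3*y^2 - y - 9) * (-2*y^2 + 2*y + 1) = 12*y^5 - 18*y^4 + 2*y^3 + 19*y^2 - 19*y - 9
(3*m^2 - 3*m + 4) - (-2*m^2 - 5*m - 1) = 5*m^2 + 2*m + 5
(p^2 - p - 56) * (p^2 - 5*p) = p^4 - 6*p^3 - 51*p^2 + 280*p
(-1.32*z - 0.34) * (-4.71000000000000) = 6.2172*z + 1.6014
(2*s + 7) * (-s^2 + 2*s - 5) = -2*s^3 - 3*s^2 + 4*s - 35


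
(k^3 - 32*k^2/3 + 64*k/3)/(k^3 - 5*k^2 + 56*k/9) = 3*(k - 8)/(3*k - 7)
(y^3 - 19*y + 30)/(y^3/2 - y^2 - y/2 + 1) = 2*(y^2 + 2*y - 15)/(y^2 - 1)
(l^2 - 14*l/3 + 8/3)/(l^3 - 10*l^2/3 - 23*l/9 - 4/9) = 3*(3*l - 2)/(9*l^2 + 6*l + 1)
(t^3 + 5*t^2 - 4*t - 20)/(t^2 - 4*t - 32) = (-t^3 - 5*t^2 + 4*t + 20)/(-t^2 + 4*t + 32)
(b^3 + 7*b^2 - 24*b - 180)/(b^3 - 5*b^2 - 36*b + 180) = (b + 6)/(b - 6)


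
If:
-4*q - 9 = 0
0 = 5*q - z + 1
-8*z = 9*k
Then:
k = 82/9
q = -9/4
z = -41/4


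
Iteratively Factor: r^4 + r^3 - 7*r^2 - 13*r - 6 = (r - 3)*(r^3 + 4*r^2 + 5*r + 2) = (r - 3)*(r + 1)*(r^2 + 3*r + 2) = (r - 3)*(r + 1)*(r + 2)*(r + 1)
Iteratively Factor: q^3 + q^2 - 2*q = (q)*(q^2 + q - 2) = q*(q - 1)*(q + 2)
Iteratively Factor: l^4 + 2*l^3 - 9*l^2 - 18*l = (l - 3)*(l^3 + 5*l^2 + 6*l) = (l - 3)*(l + 3)*(l^2 + 2*l) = (l - 3)*(l + 2)*(l + 3)*(l)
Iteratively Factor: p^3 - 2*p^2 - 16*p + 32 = (p - 2)*(p^2 - 16) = (p - 2)*(p + 4)*(p - 4)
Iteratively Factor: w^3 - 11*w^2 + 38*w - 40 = (w - 5)*(w^2 - 6*w + 8) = (w - 5)*(w - 2)*(w - 4)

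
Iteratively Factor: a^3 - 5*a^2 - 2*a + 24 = (a - 3)*(a^2 - 2*a - 8) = (a - 4)*(a - 3)*(a + 2)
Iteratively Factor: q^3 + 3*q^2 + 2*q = (q + 1)*(q^2 + 2*q) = q*(q + 1)*(q + 2)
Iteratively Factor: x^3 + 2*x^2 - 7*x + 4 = (x - 1)*(x^2 + 3*x - 4) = (x - 1)*(x + 4)*(x - 1)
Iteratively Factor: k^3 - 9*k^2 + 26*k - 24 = (k - 3)*(k^2 - 6*k + 8) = (k - 4)*(k - 3)*(k - 2)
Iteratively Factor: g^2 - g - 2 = (g - 2)*(g + 1)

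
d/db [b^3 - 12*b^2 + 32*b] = 3*b^2 - 24*b + 32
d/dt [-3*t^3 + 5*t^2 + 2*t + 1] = -9*t^2 + 10*t + 2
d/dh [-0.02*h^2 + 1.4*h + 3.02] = 1.4 - 0.04*h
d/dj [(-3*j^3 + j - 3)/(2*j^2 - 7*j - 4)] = (-6*j^4 + 42*j^3 + 34*j^2 + 12*j - 25)/(4*j^4 - 28*j^3 + 33*j^2 + 56*j + 16)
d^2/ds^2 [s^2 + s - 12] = 2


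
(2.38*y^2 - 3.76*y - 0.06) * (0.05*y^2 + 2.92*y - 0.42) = 0.119*y^4 + 6.7616*y^3 - 11.9818*y^2 + 1.404*y + 0.0252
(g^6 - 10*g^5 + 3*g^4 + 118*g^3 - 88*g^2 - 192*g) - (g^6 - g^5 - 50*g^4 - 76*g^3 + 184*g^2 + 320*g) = -9*g^5 + 53*g^4 + 194*g^3 - 272*g^2 - 512*g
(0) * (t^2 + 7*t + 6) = 0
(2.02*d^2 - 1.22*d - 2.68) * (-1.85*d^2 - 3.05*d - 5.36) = -3.737*d^4 - 3.904*d^3 - 2.1482*d^2 + 14.7132*d + 14.3648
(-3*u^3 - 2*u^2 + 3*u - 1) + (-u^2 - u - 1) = -3*u^3 - 3*u^2 + 2*u - 2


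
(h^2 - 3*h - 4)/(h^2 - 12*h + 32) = (h + 1)/(h - 8)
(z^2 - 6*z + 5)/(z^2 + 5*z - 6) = (z - 5)/(z + 6)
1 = 1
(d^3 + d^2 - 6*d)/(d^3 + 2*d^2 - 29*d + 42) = d*(d + 3)/(d^2 + 4*d - 21)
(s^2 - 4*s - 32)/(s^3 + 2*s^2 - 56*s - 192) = 1/(s + 6)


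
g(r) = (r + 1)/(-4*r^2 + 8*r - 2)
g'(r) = (r + 1)*(8*r - 8)/(-4*r^2 + 8*r - 2)^2 + 1/(-4*r^2 + 8*r - 2) = (2*r^2 + 4*r - 5)/(2*(4*r^4 - 16*r^3 + 20*r^2 - 8*r + 1))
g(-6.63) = 0.02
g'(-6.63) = 0.00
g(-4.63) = 0.03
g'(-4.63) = 0.00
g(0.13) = -1.10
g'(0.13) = -8.42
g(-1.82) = 0.03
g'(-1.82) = -0.01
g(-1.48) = 0.02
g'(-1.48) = -0.03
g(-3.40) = 0.03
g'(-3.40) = 0.00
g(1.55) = 3.23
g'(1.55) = 19.24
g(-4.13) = 0.03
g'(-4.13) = 0.00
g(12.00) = -0.03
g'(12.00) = 0.00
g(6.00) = -0.07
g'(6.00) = 0.02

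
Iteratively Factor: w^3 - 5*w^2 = (w)*(w^2 - 5*w) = w^2*(w - 5)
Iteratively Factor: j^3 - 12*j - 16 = (j - 4)*(j^2 + 4*j + 4) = (j - 4)*(j + 2)*(j + 2)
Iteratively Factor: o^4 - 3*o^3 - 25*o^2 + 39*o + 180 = (o + 3)*(o^3 - 6*o^2 - 7*o + 60) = (o - 4)*(o + 3)*(o^2 - 2*o - 15) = (o - 5)*(o - 4)*(o + 3)*(o + 3)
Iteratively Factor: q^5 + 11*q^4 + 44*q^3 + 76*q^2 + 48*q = (q + 2)*(q^4 + 9*q^3 + 26*q^2 + 24*q) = q*(q + 2)*(q^3 + 9*q^2 + 26*q + 24) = q*(q + 2)^2*(q^2 + 7*q + 12) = q*(q + 2)^2*(q + 3)*(q + 4)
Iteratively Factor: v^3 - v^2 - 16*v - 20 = (v + 2)*(v^2 - 3*v - 10) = (v - 5)*(v + 2)*(v + 2)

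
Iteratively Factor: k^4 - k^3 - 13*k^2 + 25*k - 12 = (k - 3)*(k^3 + 2*k^2 - 7*k + 4) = (k - 3)*(k - 1)*(k^2 + 3*k - 4) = (k - 3)*(k - 1)*(k + 4)*(k - 1)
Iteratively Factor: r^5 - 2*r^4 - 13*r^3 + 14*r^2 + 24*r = (r + 3)*(r^4 - 5*r^3 + 2*r^2 + 8*r) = (r - 2)*(r + 3)*(r^3 - 3*r^2 - 4*r) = (r - 2)*(r + 1)*(r + 3)*(r^2 - 4*r) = (r - 4)*(r - 2)*(r + 1)*(r + 3)*(r)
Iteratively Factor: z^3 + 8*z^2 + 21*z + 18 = (z + 3)*(z^2 + 5*z + 6) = (z + 3)^2*(z + 2)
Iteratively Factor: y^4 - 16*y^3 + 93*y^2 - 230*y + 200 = (y - 2)*(y^3 - 14*y^2 + 65*y - 100) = (y - 5)*(y - 2)*(y^2 - 9*y + 20) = (y - 5)*(y - 4)*(y - 2)*(y - 5)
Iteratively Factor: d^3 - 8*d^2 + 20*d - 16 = (d - 4)*(d^2 - 4*d + 4) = (d - 4)*(d - 2)*(d - 2)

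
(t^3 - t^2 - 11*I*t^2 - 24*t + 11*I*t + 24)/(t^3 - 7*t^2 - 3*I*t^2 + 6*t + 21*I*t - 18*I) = (t - 8*I)/(t - 6)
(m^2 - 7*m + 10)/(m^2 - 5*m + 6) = (m - 5)/(m - 3)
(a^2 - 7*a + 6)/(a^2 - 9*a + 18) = (a - 1)/(a - 3)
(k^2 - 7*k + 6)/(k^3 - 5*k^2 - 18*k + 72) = (k - 1)/(k^2 + k - 12)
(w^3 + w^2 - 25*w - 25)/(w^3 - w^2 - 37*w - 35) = (w - 5)/(w - 7)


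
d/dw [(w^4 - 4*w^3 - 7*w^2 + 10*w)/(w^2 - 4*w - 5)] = 2*(w^3 + 2*w^2 + w - 1)/(w^2 + 2*w + 1)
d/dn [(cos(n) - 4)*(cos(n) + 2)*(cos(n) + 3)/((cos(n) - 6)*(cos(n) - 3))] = (-cos(n)^4 + 18*cos(n)^3 - 59*cos(n)^2 - 84*cos(n) + 468)*sin(n)/((cos(n) - 6)^2*(cos(n) - 3)^2)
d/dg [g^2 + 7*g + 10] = 2*g + 7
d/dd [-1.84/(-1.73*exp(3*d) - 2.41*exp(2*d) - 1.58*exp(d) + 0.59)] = (-9.5496*exp(2*d) - 8.8688*exp(d) - 2.9072)*exp(d)/(1.73*exp(3*d) + 2.41*exp(2*d) + 1.58*exp(d) - 0.59)^2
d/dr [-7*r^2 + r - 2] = 1 - 14*r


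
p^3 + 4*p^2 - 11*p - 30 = (p - 3)*(p + 2)*(p + 5)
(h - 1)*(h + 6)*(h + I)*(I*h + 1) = I*h^4 + 5*I*h^3 - 5*I*h^2 + 5*I*h - 6*I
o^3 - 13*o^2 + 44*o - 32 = (o - 8)*(o - 4)*(o - 1)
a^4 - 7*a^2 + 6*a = a*(a - 2)*(a - 1)*(a + 3)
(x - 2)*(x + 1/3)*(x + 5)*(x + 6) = x^4 + 28*x^3/3 + 11*x^2 - 172*x/3 - 20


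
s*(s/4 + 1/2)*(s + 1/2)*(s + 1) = s^4/4 + 7*s^3/8 + 7*s^2/8 + s/4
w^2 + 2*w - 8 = (w - 2)*(w + 4)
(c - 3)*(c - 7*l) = c^2 - 7*c*l - 3*c + 21*l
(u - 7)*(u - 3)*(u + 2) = u^3 - 8*u^2 + u + 42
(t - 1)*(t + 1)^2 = t^3 + t^2 - t - 1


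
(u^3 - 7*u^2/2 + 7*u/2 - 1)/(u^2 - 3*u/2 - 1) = (2*u^2 - 3*u + 1)/(2*u + 1)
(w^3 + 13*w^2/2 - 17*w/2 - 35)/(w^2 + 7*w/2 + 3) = (2*w^2 + 9*w - 35)/(2*w + 3)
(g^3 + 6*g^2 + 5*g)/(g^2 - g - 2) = g*(g + 5)/(g - 2)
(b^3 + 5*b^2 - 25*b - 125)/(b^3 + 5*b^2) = 1 - 25/b^2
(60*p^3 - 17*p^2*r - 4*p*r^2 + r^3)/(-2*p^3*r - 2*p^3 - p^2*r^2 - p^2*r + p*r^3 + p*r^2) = (-60*p^3 + 17*p^2*r + 4*p*r^2 - r^3)/(p*(2*p^2*r + 2*p^2 + p*r^2 + p*r - r^3 - r^2))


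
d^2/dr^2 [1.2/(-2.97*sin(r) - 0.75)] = (10.58508*sin(r)^2 - 2.673*sin(r) - 21.17016)/(2.97*sin(r) + 0.75)^3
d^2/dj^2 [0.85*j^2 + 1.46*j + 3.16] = 1.70000000000000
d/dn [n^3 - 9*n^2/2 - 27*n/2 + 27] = 3*n^2 - 9*n - 27/2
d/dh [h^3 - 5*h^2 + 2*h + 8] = 3*h^2 - 10*h + 2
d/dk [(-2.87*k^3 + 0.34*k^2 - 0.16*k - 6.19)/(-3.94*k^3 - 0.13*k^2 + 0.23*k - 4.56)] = (-7.105427357601e-15*k^5 + 1.7127*k^4 - 2.581*k^3 - 33.8468*k^2 - 4.7102*k + 2.1533)/(15.5236*k^6 + 1.0244*k^5 - 1.7955*k^4 + 35.873*k^3 + 1.2385*k^2 - 2.0976*k + 20.7936)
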